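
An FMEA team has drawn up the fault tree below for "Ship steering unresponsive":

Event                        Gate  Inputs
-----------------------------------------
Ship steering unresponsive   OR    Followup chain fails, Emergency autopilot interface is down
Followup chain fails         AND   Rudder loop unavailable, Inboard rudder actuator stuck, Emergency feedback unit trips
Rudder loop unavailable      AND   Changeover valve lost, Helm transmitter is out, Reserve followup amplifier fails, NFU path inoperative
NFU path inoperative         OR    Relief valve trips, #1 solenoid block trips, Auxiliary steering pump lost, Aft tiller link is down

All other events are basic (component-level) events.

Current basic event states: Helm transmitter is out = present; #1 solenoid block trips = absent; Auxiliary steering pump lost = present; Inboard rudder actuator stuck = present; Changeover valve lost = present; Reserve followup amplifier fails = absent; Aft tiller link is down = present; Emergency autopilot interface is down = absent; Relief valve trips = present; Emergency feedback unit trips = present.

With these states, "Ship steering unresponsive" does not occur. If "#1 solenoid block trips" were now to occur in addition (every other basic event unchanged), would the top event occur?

Counterfactual: set "#1 solenoid block trips" to occurred.
NFU path inoperative [OR]: Relief valve trips=occurs, #1 solenoid block trips=occurs, Auxiliary steering pump lost=occurs, Aft tiller link is down=occurs → at least one input occurs → occurs.
Rudder loop unavailable [AND]: Changeover valve lost=occurs, Helm transmitter is out=occurs, Reserve followup amplifier fails=not, NFU path inoperative=occurs → not all inputs occur → does not occur.
Followup chain fails [AND]: Rudder loop unavailable=not, Inboard rudder actuator stuck=occurs, Emergency feedback unit trips=occurs → not all inputs occur → does not occur.
Ship steering unresponsive [OR]: Followup chain fails=not, Emergency autopilot interface is down=not → no input occurs → does not occur.

No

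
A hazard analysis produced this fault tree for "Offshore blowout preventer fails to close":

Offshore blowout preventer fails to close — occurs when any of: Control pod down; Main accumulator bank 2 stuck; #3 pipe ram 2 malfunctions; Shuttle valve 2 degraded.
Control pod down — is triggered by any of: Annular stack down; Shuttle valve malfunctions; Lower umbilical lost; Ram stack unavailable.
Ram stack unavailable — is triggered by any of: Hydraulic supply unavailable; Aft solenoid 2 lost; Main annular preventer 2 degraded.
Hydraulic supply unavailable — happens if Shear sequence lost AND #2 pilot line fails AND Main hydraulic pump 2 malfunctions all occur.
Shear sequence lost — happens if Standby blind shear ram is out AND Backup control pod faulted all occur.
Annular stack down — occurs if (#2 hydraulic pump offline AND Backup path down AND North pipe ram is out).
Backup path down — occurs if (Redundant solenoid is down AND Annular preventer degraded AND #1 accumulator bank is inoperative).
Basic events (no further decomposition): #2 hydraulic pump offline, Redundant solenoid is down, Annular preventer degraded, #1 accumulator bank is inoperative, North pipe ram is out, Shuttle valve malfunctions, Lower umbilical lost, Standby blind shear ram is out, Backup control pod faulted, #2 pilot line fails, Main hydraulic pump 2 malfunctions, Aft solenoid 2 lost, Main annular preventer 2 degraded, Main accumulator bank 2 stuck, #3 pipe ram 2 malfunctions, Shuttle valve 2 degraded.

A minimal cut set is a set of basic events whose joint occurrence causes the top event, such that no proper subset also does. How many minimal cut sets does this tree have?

Backup path down [AND]: one cut set from each child combined → 1 × 1 × 1 = 1 cut set(s).
Annular stack down [AND]: one cut set from each child combined → 1 × 1 × 1 = 1 cut set(s).
Shear sequence lost [AND]: one cut set from each child combined → 1 × 1 = 1 cut set(s).
Hydraulic supply unavailable [AND]: one cut set from each child combined → 1 × 1 × 1 = 1 cut set(s).
Ram stack unavailable [OR]: union of children's cut sets → 3 cut set(s).
Control pod down [OR]: union of children's cut sets → 6 cut set(s).
Offshore blowout preventer fails to close [OR]: union of children's cut sets → 9 cut set(s).
Minimal cut sets: {#1 accumulator bank is inoperative, #2 hydraulic pump offline, Annular preventer degraded, North pipe ram is out, Redundant solenoid is down}; {Shuttle valve malfunctions}; {Lower umbilical lost}; {#2 pilot line fails, Backup control pod faulted, Main hydraulic pump 2 malfunctions, Standby blind shear ram is out}; {Aft solenoid 2 lost}; {Main annular preventer 2 degraded}; {Main accumulator bank 2 stuck}; {#3 pipe ram 2 malfunctions}; {Shuttle valve 2 degraded}.

9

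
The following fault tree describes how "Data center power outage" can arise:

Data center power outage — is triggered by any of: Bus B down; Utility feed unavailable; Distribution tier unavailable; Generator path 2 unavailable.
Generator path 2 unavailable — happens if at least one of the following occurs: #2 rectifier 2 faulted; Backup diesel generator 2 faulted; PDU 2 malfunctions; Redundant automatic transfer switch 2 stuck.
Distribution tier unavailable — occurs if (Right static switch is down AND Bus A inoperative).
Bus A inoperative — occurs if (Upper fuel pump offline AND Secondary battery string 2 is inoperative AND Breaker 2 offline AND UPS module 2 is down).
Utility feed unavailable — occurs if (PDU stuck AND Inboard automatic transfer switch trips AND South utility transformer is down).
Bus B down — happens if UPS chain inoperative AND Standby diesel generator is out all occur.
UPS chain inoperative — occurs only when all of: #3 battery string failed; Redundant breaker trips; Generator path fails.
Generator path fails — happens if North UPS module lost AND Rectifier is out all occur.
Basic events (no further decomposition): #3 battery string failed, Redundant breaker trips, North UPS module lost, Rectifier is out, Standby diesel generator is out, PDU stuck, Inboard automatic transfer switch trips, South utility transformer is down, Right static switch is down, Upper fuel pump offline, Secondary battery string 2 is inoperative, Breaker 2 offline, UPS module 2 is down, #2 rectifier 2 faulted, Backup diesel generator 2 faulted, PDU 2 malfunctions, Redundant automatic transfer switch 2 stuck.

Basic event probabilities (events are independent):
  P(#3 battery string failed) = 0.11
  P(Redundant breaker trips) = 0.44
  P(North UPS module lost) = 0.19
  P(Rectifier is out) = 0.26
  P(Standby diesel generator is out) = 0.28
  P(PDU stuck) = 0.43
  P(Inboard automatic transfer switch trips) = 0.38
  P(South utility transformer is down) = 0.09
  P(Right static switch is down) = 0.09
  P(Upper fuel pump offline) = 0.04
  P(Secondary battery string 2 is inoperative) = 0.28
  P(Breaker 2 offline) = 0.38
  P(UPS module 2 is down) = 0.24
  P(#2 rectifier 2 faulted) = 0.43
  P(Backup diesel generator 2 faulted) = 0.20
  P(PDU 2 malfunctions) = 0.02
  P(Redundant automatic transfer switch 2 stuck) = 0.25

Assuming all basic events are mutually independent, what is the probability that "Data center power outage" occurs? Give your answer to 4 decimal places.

0.6700

P(Generator path fails) [AND] = 0.19 × 0.26 = 0.049400
P(UPS chain inoperative) [AND] = 0.11 × 0.44 × 0.049400 = 0.002391
P(Bus B down) [AND] = 0.002391 × 0.28 = 0.000669
P(Utility feed unavailable) [AND] = 0.43 × 0.38 × 0.09 = 0.014706
P(Bus A inoperative) [AND] = 0.04 × 0.28 × 0.38 × 0.24 = 0.001021
P(Distribution tier unavailable) [AND] = 0.09 × 0.001021 = 0.000092
P(Generator path 2 unavailable) [OR] = 1 − (1−0.43) × (1−0.20) × (1−0.02) × (1−0.25) = 0.664840
P(Data center power outage) [OR] = 1 − (1−0.000669) × (1−0.014706) × (1−0.000092) × (1−0.664840) = 0.670020
Rounded to 4 decimal places: P(Data center power outage) ≈ 0.6700.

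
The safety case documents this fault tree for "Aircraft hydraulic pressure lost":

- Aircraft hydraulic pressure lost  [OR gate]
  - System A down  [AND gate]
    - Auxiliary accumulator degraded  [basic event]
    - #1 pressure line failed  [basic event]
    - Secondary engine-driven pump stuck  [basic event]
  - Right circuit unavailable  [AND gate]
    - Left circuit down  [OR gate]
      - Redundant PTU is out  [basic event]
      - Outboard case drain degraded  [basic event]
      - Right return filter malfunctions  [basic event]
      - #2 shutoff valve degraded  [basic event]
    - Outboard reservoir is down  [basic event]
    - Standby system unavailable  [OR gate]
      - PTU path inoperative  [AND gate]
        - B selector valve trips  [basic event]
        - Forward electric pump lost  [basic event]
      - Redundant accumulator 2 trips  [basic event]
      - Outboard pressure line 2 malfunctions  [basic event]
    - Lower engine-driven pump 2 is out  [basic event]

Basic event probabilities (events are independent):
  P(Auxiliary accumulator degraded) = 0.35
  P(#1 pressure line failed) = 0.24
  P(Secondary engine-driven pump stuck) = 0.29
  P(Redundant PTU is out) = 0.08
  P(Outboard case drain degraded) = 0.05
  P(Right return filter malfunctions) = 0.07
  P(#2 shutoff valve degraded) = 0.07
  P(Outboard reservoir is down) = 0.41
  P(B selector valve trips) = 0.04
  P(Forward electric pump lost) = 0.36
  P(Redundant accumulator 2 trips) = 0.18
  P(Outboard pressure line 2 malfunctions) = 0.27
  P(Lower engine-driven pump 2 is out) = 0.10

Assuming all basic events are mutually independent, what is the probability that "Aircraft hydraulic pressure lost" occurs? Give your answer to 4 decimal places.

P(System A down) [AND] = 0.35 × 0.24 × 0.29 = 0.024360
P(Left circuit down) [OR] = 1 − (1−0.08) × (1−0.05) × (1−0.07) × (1−0.07) = 0.244077
P(PTU path inoperative) [AND] = 0.04 × 0.36 = 0.014400
P(Standby system unavailable) [OR] = 1 − (1−0.014400) × (1−0.18) × (1−0.27) = 0.410020
P(Right circuit unavailable) [AND] = 0.244077 × 0.41 × 0.410020 × 0.10 = 0.004103
P(Aircraft hydraulic pressure lost) [OR] = 1 − (1−0.024360) × (1−0.004103) = 0.028363
Rounded to 4 decimal places: P(Aircraft hydraulic pressure lost) ≈ 0.0284.

0.0284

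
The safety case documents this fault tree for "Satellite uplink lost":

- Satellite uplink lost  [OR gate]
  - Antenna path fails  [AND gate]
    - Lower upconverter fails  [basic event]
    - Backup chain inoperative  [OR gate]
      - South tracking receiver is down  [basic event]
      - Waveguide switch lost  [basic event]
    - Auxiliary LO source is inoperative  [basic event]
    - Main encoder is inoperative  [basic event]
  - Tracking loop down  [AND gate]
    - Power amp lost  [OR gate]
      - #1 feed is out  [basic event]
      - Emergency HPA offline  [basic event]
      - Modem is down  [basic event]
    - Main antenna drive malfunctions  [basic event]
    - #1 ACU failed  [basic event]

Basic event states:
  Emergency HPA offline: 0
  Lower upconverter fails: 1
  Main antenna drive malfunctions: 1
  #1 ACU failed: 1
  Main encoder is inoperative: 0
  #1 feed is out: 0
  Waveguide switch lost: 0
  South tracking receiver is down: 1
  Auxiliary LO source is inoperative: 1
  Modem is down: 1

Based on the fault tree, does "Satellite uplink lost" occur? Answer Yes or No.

Backup chain inoperative [OR]: South tracking receiver is down=occurs, Waveguide switch lost=not → at least one input occurs → occurs.
Antenna path fails [AND]: Lower upconverter fails=occurs, Backup chain inoperative=occurs, Auxiliary LO source is inoperative=occurs, Main encoder is inoperative=not → not all inputs occur → does not occur.
Power amp lost [OR]: #1 feed is out=not, Emergency HPA offline=not, Modem is down=occurs → at least one input occurs → occurs.
Tracking loop down [AND]: Power amp lost=occurs, Main antenna drive malfunctions=occurs, #1 ACU failed=occurs → all inputs occur → occurs.
Satellite uplink lost [OR]: Antenna path fails=not, Tracking loop down=occurs → at least one input occurs → occurs.

Yes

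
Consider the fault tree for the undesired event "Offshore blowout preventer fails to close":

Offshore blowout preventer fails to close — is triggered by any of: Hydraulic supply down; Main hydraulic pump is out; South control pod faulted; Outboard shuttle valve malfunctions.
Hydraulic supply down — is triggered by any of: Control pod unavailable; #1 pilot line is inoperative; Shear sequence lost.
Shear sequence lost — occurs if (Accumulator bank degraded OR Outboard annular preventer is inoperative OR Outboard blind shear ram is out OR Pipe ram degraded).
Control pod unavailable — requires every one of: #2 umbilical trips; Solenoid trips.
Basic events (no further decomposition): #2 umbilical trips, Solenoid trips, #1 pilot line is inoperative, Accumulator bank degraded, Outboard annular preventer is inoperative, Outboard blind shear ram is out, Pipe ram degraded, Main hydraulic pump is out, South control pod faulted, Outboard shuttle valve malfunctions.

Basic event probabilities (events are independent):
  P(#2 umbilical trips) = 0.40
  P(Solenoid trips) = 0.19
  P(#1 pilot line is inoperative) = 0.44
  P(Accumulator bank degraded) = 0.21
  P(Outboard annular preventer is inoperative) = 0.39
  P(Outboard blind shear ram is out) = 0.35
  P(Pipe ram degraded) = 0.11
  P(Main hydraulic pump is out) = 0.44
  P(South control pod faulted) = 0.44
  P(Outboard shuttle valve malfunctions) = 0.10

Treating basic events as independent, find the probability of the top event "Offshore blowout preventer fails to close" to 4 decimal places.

P(Control pod unavailable) [AND] = 0.40 × 0.19 = 0.076000
P(Shear sequence lost) [OR] = 1 − (1−0.21) × (1−0.39) × (1−0.35) × (1−0.11) = 0.721221
P(Hydraulic supply down) [OR] = 1 − (1−0.076000) × (1−0.44) × (1−0.721221) = 0.855749
P(Offshore blowout preventer fails to close) [OR] = 1 − (1−0.855749) × (1−0.44) × (1−0.44) × (1−0.10) = 0.959287
Rounded to 4 decimal places: P(Offshore blowout preventer fails to close) ≈ 0.9593.

0.9593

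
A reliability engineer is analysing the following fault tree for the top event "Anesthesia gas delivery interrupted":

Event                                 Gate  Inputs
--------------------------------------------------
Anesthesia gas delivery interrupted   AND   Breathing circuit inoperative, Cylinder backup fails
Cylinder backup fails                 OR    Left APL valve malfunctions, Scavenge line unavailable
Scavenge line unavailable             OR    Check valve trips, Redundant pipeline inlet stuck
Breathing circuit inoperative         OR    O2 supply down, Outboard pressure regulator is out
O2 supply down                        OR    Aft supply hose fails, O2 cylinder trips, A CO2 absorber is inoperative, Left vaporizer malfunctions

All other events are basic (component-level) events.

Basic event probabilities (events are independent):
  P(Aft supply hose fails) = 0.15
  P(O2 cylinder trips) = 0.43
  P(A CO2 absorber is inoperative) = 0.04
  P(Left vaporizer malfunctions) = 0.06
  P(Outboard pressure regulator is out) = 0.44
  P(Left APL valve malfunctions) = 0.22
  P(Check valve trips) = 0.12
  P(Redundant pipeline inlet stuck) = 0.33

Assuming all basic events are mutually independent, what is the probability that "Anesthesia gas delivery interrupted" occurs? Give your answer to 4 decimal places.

P(O2 supply down) [OR] = 1 − (1−0.15) × (1−0.43) × (1−0.04) × (1−0.06) = 0.562787
P(Breathing circuit inoperative) [OR] = 1 − (1−0.562787) × (1−0.44) = 0.755161
P(Scavenge line unavailable) [OR] = 1 − (1−0.12) × (1−0.33) = 0.410400
P(Cylinder backup fails) [OR] = 1 − (1−0.22) × (1−0.410400) = 0.540112
P(Anesthesia gas delivery interrupted) [AND] = 0.755161 × 0.540112 = 0.407872
Rounded to 4 decimal places: P(Anesthesia gas delivery interrupted) ≈ 0.4079.

0.4079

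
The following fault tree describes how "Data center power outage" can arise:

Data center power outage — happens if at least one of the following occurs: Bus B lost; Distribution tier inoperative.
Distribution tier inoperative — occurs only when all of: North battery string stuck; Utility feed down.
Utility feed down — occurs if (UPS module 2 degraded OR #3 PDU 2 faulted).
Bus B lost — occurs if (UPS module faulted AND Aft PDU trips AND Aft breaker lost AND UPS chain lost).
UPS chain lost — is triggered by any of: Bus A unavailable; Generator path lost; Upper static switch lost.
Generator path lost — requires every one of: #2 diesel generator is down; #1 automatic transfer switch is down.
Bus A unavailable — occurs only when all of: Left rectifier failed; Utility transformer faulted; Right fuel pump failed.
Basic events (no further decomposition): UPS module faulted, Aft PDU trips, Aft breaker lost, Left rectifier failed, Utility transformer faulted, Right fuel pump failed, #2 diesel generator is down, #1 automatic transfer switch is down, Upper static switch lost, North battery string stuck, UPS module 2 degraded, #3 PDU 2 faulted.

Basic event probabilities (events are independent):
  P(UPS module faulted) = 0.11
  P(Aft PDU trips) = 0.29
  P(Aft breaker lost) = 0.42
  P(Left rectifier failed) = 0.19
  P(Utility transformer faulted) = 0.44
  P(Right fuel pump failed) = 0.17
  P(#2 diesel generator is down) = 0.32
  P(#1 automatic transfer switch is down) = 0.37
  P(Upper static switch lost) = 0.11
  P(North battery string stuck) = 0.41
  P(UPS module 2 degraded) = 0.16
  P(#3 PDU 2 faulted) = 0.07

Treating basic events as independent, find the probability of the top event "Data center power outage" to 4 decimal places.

0.0925

P(Bus A unavailable) [AND] = 0.19 × 0.44 × 0.17 = 0.014212
P(Generator path lost) [AND] = 0.32 × 0.37 = 0.118400
P(UPS chain lost) [OR] = 1 − (1−0.014212) × (1−0.118400) × (1−0.11) = 0.226527
P(Bus B lost) [AND] = 0.11 × 0.29 × 0.42 × 0.226527 = 0.003035
P(Utility feed down) [OR] = 1 − (1−0.16) × (1−0.07) = 0.218800
P(Distribution tier inoperative) [AND] = 0.41 × 0.218800 = 0.089708
P(Data center power outage) [OR] = 1 − (1−0.003035) × (1−0.089708) = 0.092471
Rounded to 4 decimal places: P(Data center power outage) ≈ 0.0925.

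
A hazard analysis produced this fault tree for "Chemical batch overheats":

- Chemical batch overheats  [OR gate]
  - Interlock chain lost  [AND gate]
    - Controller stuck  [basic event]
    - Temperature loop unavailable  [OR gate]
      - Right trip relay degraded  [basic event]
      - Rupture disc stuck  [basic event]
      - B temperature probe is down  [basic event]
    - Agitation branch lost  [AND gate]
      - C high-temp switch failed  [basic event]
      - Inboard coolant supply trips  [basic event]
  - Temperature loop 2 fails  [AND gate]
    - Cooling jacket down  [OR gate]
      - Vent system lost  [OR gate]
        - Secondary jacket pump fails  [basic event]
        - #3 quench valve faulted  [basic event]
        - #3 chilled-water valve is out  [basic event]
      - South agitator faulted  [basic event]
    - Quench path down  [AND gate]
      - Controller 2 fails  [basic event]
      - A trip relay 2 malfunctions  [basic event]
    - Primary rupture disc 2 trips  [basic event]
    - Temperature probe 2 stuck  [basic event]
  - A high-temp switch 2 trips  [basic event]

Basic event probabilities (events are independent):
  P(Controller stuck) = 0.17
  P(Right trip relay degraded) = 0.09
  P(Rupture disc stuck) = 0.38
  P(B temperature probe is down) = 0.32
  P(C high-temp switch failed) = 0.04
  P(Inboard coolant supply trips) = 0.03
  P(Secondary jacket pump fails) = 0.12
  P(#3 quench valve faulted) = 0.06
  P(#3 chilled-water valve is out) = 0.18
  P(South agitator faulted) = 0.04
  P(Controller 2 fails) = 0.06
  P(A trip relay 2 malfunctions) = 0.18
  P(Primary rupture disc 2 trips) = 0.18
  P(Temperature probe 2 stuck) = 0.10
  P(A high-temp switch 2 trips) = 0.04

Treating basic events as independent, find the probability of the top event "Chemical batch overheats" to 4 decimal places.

P(Temperature loop unavailable) [OR] = 1 − (1−0.09) × (1−0.38) × (1−0.32) = 0.616344
P(Agitation branch lost) [AND] = 0.04 × 0.03 = 0.001200
P(Interlock chain lost) [AND] = 0.17 × 0.616344 × 0.001200 = 0.000126
P(Vent system lost) [OR] = 1 − (1−0.12) × (1−0.06) × (1−0.18) = 0.321696
P(Cooling jacket down) [OR] = 1 − (1−0.321696) × (1−0.04) = 0.348828
P(Quench path down) [AND] = 0.06 × 0.18 = 0.010800
P(Temperature loop 2 fails) [AND] = 0.348828 × 0.010800 × 0.18 × 0.10 = 0.000068
P(Chemical batch overheats) [OR] = 1 − (1−0.000126) × (1−0.000068) × (1−0.04) = 0.040186
Rounded to 4 decimal places: P(Chemical batch overheats) ≈ 0.0402.

0.0402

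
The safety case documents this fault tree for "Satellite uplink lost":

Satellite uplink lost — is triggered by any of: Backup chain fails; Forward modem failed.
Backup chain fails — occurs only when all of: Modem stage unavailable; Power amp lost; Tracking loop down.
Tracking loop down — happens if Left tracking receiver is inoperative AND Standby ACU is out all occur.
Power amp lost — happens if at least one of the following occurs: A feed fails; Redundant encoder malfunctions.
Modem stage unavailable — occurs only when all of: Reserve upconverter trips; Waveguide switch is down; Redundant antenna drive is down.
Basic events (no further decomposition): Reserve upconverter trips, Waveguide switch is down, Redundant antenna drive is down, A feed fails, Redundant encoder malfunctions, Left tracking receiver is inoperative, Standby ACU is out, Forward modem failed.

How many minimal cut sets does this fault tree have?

3

Modem stage unavailable [AND]: one cut set from each child combined → 1 × 1 × 1 = 1 cut set(s).
Power amp lost [OR]: union of children's cut sets → 2 cut set(s).
Tracking loop down [AND]: one cut set from each child combined → 1 × 1 = 1 cut set(s).
Backup chain fails [AND]: one cut set from each child combined → 1 × 2 × 1 = 2 cut set(s).
Satellite uplink lost [OR]: union of children's cut sets → 3 cut set(s).
Minimal cut sets: {A feed fails, Left tracking receiver is inoperative, Redundant antenna drive is down, Reserve upconverter trips, Standby ACU is out, Waveguide switch is down}; {Left tracking receiver is inoperative, Redundant antenna drive is down, Redundant encoder malfunctions, Reserve upconverter trips, Standby ACU is out, Waveguide switch is down}; {Forward modem failed}.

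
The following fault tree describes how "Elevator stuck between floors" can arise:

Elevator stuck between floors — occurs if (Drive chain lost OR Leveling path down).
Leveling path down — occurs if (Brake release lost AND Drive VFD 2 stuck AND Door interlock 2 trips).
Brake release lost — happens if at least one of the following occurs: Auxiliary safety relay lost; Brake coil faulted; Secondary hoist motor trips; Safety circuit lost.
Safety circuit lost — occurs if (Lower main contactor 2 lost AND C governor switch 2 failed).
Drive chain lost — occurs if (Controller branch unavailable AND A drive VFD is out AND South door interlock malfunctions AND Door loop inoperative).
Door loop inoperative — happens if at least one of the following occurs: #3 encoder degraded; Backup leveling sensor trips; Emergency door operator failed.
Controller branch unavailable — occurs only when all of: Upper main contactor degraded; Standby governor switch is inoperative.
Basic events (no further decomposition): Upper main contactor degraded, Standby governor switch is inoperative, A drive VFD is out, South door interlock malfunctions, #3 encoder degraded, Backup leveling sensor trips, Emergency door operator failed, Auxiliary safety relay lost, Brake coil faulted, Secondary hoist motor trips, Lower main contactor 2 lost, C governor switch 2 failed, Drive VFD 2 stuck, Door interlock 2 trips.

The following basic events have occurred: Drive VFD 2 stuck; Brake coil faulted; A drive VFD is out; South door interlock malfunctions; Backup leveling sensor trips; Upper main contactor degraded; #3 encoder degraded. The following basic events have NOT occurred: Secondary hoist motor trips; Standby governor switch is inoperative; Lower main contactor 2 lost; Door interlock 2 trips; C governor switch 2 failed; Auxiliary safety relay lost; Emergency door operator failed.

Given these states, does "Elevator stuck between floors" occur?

No

Controller branch unavailable [AND]: Upper main contactor degraded=occurs, Standby governor switch is inoperative=not → not all inputs occur → does not occur.
Door loop inoperative [OR]: #3 encoder degraded=occurs, Backup leveling sensor trips=occurs, Emergency door operator failed=not → at least one input occurs → occurs.
Drive chain lost [AND]: Controller branch unavailable=not, A drive VFD is out=occurs, South door interlock malfunctions=occurs, Door loop inoperative=occurs → not all inputs occur → does not occur.
Safety circuit lost [AND]: Lower main contactor 2 lost=not, C governor switch 2 failed=not → not all inputs occur → does not occur.
Brake release lost [OR]: Auxiliary safety relay lost=not, Brake coil faulted=occurs, Secondary hoist motor trips=not, Safety circuit lost=not → at least one input occurs → occurs.
Leveling path down [AND]: Brake release lost=occurs, Drive VFD 2 stuck=occurs, Door interlock 2 trips=not → not all inputs occur → does not occur.
Elevator stuck between floors [OR]: Drive chain lost=not, Leveling path down=not → no input occurs → does not occur.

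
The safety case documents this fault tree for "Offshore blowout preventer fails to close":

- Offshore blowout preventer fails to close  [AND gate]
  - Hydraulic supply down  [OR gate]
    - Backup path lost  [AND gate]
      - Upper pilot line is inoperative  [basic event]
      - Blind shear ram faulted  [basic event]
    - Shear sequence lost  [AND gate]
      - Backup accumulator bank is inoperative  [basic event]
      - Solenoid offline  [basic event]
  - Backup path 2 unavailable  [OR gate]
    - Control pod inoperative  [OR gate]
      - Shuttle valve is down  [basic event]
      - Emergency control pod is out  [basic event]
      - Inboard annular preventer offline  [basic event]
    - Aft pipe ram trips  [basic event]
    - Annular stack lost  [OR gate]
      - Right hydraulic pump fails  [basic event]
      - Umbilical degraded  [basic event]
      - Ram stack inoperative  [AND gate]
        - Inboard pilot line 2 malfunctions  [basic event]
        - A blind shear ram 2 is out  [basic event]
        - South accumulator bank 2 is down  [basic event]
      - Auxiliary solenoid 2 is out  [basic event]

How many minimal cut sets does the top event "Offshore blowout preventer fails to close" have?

Backup path lost [AND]: one cut set from each child combined → 1 × 1 = 1 cut set(s).
Shear sequence lost [AND]: one cut set from each child combined → 1 × 1 = 1 cut set(s).
Hydraulic supply down [OR]: union of children's cut sets → 2 cut set(s).
Control pod inoperative [OR]: union of children's cut sets → 3 cut set(s).
Ram stack inoperative [AND]: one cut set from each child combined → 1 × 1 × 1 = 1 cut set(s).
Annular stack lost [OR]: union of children's cut sets → 4 cut set(s).
Backup path 2 unavailable [OR]: union of children's cut sets → 8 cut set(s).
Offshore blowout preventer fails to close [AND]: one cut set from each child combined → 2 × 8 = 16 cut set(s).

16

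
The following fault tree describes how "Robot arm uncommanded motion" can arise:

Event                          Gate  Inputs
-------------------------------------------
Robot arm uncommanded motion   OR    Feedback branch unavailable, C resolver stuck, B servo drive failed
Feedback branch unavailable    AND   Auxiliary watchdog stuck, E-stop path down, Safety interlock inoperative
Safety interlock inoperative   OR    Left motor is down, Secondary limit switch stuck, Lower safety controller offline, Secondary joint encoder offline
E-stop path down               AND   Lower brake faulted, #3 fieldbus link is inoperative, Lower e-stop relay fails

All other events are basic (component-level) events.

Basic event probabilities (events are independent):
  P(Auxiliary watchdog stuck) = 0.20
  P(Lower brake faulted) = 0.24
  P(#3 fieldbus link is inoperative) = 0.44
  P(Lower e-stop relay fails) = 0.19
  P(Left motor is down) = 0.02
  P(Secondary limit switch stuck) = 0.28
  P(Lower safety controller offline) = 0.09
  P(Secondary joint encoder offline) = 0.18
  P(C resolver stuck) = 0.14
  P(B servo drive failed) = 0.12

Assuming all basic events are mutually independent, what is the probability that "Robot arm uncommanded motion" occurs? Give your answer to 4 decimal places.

0.2446

P(E-stop path down) [AND] = 0.24 × 0.44 × 0.19 = 0.020064
P(Safety interlock inoperative) [OR] = 1 − (1−0.02) × (1−0.28) × (1−0.09) × (1−0.18) = 0.473481
P(Feedback branch unavailable) [AND] = 0.20 × 0.020064 × 0.473481 = 0.001900
P(Robot arm uncommanded motion) [OR] = 1 − (1−0.001900) × (1−0.14) × (1−0.12) = 0.244638
Rounded to 4 decimal places: P(Robot arm uncommanded motion) ≈ 0.2446.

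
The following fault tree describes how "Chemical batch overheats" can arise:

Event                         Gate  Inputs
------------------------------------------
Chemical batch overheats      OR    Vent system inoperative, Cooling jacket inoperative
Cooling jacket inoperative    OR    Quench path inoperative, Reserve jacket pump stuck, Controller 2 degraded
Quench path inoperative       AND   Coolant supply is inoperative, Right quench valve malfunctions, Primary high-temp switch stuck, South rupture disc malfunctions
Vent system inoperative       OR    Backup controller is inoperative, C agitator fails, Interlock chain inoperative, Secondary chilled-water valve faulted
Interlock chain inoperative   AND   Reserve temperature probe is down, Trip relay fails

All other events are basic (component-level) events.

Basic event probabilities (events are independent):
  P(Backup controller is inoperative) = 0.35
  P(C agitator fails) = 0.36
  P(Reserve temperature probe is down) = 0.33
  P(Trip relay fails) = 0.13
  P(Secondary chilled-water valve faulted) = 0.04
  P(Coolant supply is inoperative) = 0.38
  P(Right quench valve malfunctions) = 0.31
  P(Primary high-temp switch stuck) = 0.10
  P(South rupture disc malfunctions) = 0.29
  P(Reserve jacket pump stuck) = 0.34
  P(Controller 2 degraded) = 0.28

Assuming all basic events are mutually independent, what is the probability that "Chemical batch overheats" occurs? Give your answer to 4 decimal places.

0.8190

P(Interlock chain inoperative) [AND] = 0.33 × 0.13 = 0.042900
P(Vent system inoperative) [OR] = 1 − (1−0.35) × (1−0.36) × (1−0.042900) × (1−0.04) = 0.617773
P(Quench path inoperative) [AND] = 0.38 × 0.31 × 0.10 × 0.29 = 0.003416
P(Cooling jacket inoperative) [OR] = 1 − (1−0.003416) × (1−0.34) × (1−0.28) = 0.526423
P(Chemical batch overheats) [OR] = 1 − (1−0.617773) × (1−0.526423) = 0.818986
Rounded to 4 decimal places: P(Chemical batch overheats) ≈ 0.8190.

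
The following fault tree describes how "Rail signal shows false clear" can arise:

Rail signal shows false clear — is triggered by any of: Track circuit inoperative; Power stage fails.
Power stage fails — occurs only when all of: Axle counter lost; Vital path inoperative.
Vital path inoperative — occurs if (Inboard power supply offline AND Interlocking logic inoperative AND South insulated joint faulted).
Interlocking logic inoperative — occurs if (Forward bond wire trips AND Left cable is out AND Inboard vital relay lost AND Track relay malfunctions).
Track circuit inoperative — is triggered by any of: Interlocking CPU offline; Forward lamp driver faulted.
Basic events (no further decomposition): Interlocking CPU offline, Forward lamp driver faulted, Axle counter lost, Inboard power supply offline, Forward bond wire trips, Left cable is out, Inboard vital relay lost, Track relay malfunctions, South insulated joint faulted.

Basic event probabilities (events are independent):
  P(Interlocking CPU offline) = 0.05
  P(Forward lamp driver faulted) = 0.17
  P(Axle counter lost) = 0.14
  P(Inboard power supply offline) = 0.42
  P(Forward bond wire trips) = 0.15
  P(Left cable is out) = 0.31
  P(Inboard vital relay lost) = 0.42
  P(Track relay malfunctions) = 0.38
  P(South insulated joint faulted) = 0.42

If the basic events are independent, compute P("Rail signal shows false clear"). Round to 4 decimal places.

P(Track circuit inoperative) [OR] = 1 − (1−0.05) × (1−0.17) = 0.211500
P(Interlocking logic inoperative) [AND] = 0.15 × 0.31 × 0.42 × 0.38 = 0.007421
P(Vital path inoperative) [AND] = 0.42 × 0.007421 × 0.42 = 0.001309
P(Power stage fails) [AND] = 0.14 × 0.001309 = 0.000183
P(Rail signal shows false clear) [OR] = 1 − (1−0.211500) × (1−0.000183) = 0.211644
Rounded to 4 decimal places: P(Rail signal shows false clear) ≈ 0.2116.

0.2116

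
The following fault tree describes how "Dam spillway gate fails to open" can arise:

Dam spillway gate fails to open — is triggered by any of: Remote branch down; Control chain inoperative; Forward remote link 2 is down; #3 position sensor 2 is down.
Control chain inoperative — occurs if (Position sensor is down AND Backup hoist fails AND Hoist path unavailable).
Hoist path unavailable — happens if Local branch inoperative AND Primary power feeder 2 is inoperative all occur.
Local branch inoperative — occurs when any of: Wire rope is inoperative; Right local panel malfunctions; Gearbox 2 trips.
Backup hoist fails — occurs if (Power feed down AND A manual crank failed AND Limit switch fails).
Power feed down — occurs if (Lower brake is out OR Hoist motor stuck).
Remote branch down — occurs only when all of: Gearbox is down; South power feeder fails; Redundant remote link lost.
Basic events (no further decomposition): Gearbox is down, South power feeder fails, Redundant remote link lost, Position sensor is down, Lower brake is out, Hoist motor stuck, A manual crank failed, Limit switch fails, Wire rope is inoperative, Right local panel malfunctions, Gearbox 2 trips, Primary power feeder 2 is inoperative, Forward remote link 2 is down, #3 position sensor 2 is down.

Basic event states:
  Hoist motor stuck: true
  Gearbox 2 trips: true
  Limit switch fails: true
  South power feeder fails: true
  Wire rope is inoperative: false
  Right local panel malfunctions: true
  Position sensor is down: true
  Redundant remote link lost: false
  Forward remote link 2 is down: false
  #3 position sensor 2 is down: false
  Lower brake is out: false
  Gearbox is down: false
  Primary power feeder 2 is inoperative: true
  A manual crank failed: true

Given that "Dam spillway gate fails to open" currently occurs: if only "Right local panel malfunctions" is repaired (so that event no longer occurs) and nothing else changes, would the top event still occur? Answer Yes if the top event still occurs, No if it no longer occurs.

Counterfactual: set "Right local panel malfunctions" to not occurred.
Remote branch down [AND]: Gearbox is down=not, South power feeder fails=occurs, Redundant remote link lost=not → not all inputs occur → does not occur.
Power feed down [OR]: Lower brake is out=not, Hoist motor stuck=occurs → at least one input occurs → occurs.
Backup hoist fails [AND]: Power feed down=occurs, A manual crank failed=occurs, Limit switch fails=occurs → all inputs occur → occurs.
Local branch inoperative [OR]: Wire rope is inoperative=not, Right local panel malfunctions=not, Gearbox 2 trips=occurs → at least one input occurs → occurs.
Hoist path unavailable [AND]: Local branch inoperative=occurs, Primary power feeder 2 is inoperative=occurs → all inputs occur → occurs.
Control chain inoperative [AND]: Position sensor is down=occurs, Backup hoist fails=occurs, Hoist path unavailable=occurs → all inputs occur → occurs.
Dam spillway gate fails to open [OR]: Remote branch down=not, Control chain inoperative=occurs, Forward remote link 2 is down=not, #3 position sensor 2 is down=not → at least one input occurs → occurs.

Yes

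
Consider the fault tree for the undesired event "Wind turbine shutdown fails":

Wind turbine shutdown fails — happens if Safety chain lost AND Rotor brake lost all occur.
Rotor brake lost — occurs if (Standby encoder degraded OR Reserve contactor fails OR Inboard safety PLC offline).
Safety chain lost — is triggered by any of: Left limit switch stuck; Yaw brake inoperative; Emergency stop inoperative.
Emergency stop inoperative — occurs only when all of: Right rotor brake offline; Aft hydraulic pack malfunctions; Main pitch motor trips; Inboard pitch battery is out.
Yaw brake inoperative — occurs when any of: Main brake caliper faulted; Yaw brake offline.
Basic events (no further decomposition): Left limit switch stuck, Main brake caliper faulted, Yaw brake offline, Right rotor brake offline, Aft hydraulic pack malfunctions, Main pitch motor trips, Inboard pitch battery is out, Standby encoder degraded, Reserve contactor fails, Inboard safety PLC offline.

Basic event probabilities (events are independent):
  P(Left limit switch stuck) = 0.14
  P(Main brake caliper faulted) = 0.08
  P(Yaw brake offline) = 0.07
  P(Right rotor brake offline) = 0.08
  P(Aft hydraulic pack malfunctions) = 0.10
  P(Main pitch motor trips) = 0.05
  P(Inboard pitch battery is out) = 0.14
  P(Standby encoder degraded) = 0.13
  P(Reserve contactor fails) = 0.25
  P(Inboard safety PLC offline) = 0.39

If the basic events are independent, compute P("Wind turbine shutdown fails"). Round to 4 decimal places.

0.1591

P(Yaw brake inoperative) [OR] = 1 − (1−0.08) × (1−0.07) = 0.144400
P(Emergency stop inoperative) [AND] = 0.08 × 0.10 × 0.05 × 0.14 = 0.000056
P(Safety chain lost) [OR] = 1 − (1−0.14) × (1−0.144400) × (1−0.000056) = 0.264225
P(Rotor brake lost) [OR] = 1 − (1−0.13) × (1−0.25) × (1−0.39) = 0.601975
P(Wind turbine shutdown fails) [AND] = 0.264225 × 0.601975 = 0.159057
Rounded to 4 decimal places: P(Wind turbine shutdown fails) ≈ 0.1591.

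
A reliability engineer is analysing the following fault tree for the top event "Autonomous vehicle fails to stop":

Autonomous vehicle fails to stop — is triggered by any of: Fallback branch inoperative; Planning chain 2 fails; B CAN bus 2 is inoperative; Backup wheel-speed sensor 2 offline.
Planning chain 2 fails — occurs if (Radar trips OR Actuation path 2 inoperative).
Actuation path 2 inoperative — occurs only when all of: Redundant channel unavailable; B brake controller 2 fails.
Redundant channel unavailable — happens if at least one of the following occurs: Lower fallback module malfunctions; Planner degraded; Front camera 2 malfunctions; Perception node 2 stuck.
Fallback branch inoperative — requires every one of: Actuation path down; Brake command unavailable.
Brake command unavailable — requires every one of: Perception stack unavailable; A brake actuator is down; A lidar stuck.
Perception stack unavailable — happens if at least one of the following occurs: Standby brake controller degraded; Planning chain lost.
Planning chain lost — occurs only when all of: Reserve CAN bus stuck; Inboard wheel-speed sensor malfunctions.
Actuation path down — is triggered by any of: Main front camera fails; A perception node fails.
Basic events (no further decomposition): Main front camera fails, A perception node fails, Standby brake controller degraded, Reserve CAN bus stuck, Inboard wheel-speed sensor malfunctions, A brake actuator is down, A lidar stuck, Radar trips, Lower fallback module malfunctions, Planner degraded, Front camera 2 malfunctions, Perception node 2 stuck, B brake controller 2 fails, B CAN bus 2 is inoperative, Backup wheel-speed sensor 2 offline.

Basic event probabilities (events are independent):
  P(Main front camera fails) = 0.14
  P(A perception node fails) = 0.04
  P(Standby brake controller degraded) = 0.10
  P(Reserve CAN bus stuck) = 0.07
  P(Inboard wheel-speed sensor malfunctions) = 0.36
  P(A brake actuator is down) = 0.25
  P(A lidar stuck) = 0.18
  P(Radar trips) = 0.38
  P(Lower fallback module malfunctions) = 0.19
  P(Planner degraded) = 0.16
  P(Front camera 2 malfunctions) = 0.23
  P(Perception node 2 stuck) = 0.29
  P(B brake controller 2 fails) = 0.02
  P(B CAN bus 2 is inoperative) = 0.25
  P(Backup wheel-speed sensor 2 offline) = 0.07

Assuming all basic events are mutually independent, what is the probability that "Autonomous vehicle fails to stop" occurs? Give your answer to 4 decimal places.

P(Actuation path down) [OR] = 1 − (1−0.14) × (1−0.04) = 0.174400
P(Planning chain lost) [AND] = 0.07 × 0.36 = 0.025200
P(Perception stack unavailable) [OR] = 1 − (1−0.10) × (1−0.025200) = 0.122680
P(Brake command unavailable) [AND] = 0.122680 × 0.25 × 0.18 = 0.005521
P(Fallback branch inoperative) [AND] = 0.174400 × 0.005521 = 0.000963
P(Redundant channel unavailable) [OR] = 1 − (1−0.19) × (1−0.16) × (1−0.23) × (1−0.29) = 0.628025
P(Actuation path 2 inoperative) [AND] = 0.628025 × 0.02 = 0.012561
P(Planning chain 2 fails) [OR] = 1 − (1−0.38) × (1−0.012561) = 0.387788
P(Autonomous vehicle fails to stop) [OR] = 1 − (1−0.000963) × (1−0.387788) × (1−0.25) × (1−0.07) = 0.573393
Rounded to 4 decimal places: P(Autonomous vehicle fails to stop) ≈ 0.5734.

0.5734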